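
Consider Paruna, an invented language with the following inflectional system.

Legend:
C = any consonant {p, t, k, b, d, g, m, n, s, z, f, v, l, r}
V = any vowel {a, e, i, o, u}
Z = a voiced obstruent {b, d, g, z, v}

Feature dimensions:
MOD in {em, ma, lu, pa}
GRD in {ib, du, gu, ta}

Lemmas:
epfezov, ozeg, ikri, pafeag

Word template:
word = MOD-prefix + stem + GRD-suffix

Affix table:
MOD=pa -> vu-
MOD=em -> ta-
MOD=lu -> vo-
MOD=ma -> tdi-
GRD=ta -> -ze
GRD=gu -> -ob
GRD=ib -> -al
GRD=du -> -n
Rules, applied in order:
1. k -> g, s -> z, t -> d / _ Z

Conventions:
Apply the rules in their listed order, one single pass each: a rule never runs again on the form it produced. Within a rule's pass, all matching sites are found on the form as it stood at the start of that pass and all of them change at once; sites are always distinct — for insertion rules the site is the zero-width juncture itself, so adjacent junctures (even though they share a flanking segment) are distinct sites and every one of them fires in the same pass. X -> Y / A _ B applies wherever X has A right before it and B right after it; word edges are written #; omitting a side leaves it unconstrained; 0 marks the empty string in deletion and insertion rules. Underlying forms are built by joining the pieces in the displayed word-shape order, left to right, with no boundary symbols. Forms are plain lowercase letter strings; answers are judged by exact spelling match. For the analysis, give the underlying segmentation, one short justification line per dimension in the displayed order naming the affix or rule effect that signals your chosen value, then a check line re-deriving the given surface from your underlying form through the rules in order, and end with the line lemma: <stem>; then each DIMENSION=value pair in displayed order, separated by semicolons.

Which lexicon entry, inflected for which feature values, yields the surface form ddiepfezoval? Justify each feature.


underlying: tdi-epfezov-al
MOD=ma - signalled by the affix tdi-
GRD=ib - signalled by the affix -al
check: tdiepfezoval -> ddiepfezoval
lemma: epfezov; MOD=ma; GRD=ib


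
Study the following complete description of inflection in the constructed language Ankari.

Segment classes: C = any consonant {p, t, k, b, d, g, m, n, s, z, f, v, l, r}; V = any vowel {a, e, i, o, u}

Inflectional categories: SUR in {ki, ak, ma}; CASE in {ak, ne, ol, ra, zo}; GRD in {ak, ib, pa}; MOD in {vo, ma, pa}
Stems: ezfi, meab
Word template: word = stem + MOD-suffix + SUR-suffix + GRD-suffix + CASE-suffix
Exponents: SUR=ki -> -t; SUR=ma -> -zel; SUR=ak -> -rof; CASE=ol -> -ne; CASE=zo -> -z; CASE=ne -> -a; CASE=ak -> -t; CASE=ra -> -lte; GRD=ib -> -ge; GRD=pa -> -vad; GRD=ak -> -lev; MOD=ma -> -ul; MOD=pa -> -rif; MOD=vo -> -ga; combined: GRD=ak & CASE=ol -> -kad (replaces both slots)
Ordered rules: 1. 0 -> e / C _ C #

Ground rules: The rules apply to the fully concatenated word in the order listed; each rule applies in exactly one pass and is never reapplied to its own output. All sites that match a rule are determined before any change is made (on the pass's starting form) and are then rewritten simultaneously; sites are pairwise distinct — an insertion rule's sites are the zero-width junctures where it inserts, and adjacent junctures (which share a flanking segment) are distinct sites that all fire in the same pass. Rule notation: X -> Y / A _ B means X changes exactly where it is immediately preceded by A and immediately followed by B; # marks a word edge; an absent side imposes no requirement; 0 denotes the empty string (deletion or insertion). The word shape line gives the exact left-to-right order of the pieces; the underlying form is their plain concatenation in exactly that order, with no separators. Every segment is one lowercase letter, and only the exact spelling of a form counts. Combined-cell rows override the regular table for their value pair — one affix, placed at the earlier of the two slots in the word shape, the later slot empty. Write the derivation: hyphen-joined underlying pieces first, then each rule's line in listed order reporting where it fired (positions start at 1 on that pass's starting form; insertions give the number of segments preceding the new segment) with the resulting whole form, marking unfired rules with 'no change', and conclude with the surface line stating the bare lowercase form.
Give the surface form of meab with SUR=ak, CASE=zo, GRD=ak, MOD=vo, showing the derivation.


underlying: meab-ga-rof-lev-z
1. 0 -> e / C _ C #: inserts after position(s) 12: meabgaroflevez
surface: meabgaroflevez


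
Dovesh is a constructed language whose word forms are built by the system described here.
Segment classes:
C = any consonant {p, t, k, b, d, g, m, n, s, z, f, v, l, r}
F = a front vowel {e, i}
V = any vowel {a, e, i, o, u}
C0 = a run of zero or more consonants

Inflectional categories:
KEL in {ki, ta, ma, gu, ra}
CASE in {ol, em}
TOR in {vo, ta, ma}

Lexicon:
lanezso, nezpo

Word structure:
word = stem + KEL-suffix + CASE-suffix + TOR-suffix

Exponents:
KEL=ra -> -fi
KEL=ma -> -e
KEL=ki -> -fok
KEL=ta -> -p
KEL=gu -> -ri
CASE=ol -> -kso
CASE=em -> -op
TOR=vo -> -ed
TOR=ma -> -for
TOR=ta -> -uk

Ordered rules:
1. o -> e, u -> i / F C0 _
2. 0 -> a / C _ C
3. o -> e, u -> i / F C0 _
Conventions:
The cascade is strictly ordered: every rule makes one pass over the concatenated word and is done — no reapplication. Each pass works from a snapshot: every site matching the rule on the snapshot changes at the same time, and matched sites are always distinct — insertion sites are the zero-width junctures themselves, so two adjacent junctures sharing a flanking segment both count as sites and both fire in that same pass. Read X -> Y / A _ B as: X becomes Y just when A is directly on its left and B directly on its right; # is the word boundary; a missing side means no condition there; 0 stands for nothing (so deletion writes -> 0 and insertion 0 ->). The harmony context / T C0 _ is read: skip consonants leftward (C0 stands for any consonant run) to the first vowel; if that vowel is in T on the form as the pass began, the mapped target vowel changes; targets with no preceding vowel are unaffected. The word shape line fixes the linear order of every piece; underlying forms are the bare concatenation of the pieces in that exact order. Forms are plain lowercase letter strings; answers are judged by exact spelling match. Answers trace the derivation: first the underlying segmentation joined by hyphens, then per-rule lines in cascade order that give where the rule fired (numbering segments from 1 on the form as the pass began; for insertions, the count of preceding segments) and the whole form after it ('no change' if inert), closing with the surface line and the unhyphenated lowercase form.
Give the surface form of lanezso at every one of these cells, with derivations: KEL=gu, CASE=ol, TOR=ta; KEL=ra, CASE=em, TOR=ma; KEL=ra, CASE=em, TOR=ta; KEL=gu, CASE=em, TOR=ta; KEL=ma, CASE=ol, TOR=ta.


cell KEL=gu, CASE=ol, TOR=ta:
underlying: lanezso-ri-kso-uk
1. o -> e, u -> i / F C0 _: fires at position(s) 7, 12: lanezserikseuk
2. 0 -> a / C _ C: inserts after position(s) 5, 10: lanezaserikaseuk
3. o -> e, u -> i / F C0 _: fires at position(s) 15: lanezaserikaseik
surface: lanezaserikaseik

cell KEL=ra, CASE=em, TOR=ma:
underlying: lanezso-fi-op-for
1. o -> e, u -> i / F C0 _: fires at position(s) 7, 10: lanezsefiepfor
2. 0 -> a / C _ C: inserts after position(s) 5, 11: lanezasefiepafor
3. o -> e, u -> i / F C0 _: no change
surface: lanezasefiepafor

cell KEL=ra, CASE=em, TOR=ta:
underlying: lanezso-fi-op-uk
1. o -> e, u -> i / F C0 _: fires at position(s) 7, 10: lanezsefiepuk
2. 0 -> a / C _ C: inserts after position(s) 5: lanezasefiepuk
3. o -> e, u -> i / F C0 _: fires at position(s) 13: lanezasefiepik
surface: lanezasefiepik

cell KEL=gu, CASE=em, TOR=ta:
underlying: lanezso-ri-op-uk
1. o -> e, u -> i / F C0 _: fires at position(s) 7, 10: lanezseriepuk
2. 0 -> a / C _ C: inserts after position(s) 5: lanezaseriepuk
3. o -> e, u -> i / F C0 _: fires at position(s) 13: lanezaseriepik
surface: lanezaseriepik

cell KEL=ma, CASE=ol, TOR=ta:
underlying: lanezso-e-kso-uk
1. o -> e, u -> i / F C0 _: fires at position(s) 7, 11: lanezseekseuk
2. 0 -> a / C _ C: inserts after position(s) 5, 9: lanezaseekaseuk
3. o -> e, u -> i / F C0 _: fires at position(s) 14: lanezaseekaseik
surface: lanezaseekaseik


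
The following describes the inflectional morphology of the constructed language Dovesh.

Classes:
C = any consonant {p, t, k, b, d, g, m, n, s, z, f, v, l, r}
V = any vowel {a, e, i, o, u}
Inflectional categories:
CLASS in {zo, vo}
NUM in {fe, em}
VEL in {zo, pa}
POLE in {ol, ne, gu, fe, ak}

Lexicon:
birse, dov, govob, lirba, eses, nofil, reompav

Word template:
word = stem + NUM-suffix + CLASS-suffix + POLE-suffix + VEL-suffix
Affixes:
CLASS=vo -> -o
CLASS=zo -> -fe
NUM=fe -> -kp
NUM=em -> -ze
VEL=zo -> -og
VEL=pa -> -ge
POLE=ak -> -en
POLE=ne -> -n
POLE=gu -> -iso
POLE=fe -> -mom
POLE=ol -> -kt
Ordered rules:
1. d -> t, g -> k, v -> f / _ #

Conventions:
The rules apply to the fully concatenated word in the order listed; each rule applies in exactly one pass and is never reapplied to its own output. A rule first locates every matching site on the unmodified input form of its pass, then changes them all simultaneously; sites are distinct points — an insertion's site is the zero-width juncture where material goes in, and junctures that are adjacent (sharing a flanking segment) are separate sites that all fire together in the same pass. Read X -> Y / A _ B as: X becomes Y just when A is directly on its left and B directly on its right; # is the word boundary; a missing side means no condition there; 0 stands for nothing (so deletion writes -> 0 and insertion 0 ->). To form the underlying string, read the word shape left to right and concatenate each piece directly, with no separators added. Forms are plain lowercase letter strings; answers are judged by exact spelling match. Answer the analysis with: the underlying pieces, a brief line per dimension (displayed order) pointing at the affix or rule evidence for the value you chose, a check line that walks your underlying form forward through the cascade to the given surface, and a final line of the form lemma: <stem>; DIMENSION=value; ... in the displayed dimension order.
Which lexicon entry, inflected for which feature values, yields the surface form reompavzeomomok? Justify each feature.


underlying: reompav-ze-o-mom-og
CLASS=vo - signalled by the affix -o
NUM=em - signalled by the affix -ze
VEL=zo - signalled by the affix -og
POLE=fe - signalled by the affix -mom
check: reompavzeomomog -> reompavzeomomok
lemma: reompav; CLASS=vo; NUM=em; VEL=zo; POLE=fe


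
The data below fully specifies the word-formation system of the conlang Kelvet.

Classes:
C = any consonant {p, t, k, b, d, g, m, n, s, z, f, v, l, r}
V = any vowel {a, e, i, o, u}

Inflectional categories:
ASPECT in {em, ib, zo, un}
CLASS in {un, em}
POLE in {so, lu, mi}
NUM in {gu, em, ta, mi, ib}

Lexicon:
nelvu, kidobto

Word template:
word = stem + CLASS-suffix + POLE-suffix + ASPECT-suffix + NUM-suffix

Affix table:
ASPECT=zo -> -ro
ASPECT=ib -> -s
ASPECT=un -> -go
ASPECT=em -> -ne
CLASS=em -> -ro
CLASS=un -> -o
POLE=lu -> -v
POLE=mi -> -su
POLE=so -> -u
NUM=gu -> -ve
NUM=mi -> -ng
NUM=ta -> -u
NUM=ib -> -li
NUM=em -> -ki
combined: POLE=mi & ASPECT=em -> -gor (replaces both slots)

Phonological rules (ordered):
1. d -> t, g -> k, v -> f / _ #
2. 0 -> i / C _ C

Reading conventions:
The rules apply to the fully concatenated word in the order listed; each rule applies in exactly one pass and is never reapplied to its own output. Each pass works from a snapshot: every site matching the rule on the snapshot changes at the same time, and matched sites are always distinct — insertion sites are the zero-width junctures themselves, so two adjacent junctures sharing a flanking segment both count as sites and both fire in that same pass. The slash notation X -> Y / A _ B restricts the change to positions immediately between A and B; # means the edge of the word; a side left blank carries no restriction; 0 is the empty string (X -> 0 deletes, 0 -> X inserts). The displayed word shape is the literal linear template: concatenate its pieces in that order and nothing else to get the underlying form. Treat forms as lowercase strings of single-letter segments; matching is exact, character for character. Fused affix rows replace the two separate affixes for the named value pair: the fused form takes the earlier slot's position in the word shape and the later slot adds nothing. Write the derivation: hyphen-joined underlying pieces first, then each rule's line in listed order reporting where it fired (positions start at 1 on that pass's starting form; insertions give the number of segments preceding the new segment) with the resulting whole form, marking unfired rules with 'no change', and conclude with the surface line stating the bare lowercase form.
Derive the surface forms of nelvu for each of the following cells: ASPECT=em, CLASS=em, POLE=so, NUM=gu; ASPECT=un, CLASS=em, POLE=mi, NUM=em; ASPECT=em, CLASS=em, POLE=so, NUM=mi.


cell ASPECT=em, CLASS=em, POLE=so, NUM=gu:
underlying: nelvu-ro-u-ne-ve
1. d -> t, g -> k, v -> f / _ #: no change
2. 0 -> i / C _ C: inserts after position(s) 3: nelivurouneve
surface: nelivurouneve

cell ASPECT=un, CLASS=em, POLE=mi, NUM=em:
underlying: nelvu-ro-su-go-ki
1. d -> t, g -> k, v -> f / _ #: no change
2. 0 -> i / C _ C: inserts after position(s) 3: nelivurosugoki
surface: nelivurosugoki

cell ASPECT=em, CLASS=em, POLE=so, NUM=mi:
underlying: nelvu-ro-u-ne-ng
1. d -> t, g -> k, v -> f / _ #: fires at position(s) 12: nelvurounenk
2. 0 -> i / C _ C: inserts after position(s) 3, 11: nelivurounenik
surface: nelivurounenik


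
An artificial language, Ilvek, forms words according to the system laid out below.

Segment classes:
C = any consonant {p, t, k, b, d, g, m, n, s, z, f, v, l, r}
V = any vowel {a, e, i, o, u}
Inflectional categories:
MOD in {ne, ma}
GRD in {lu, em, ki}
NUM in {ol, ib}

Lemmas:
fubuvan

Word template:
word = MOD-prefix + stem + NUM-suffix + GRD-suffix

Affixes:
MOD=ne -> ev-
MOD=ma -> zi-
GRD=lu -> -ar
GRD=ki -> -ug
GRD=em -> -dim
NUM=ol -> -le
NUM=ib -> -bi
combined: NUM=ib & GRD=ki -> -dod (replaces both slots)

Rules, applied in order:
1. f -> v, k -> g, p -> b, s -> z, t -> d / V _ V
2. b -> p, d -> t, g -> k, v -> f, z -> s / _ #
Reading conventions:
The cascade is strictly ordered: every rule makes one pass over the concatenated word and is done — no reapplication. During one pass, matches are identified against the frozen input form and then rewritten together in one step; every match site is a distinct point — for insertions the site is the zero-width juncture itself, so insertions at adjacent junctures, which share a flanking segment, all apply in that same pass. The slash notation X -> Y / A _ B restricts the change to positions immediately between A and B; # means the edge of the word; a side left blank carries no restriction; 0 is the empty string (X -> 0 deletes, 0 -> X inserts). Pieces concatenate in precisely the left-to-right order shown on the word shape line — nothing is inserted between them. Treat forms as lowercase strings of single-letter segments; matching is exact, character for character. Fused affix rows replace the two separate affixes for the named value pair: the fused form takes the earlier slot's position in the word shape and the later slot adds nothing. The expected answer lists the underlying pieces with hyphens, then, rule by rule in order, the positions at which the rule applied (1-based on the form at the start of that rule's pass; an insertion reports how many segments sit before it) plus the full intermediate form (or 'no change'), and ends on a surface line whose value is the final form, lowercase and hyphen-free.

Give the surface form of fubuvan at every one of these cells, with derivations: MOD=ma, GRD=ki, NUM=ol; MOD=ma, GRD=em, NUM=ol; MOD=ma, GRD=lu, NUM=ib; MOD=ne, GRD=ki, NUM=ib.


cell MOD=ma, GRD=ki, NUM=ol:
underlying: zi-fubuvan-le-ug
1. f -> v, k -> g, p -> b, s -> z, t -> d / V _ V: fires at position(s) 3: zivubuvanleug
2. b -> p, d -> t, g -> k, v -> f, z -> s / _ #: fires at position(s) 13: zivubuvanleuk
surface: zivubuvanleuk

cell MOD=ma, GRD=em, NUM=ol:
underlying: zi-fubuvan-le-dim
1. f -> v, k -> g, p -> b, s -> z, t -> d / V _ V: fires at position(s) 3: zivubuvanledim
2. b -> p, d -> t, g -> k, v -> f, z -> s / _ #: no change
surface: zivubuvanledim

cell MOD=ma, GRD=lu, NUM=ib:
underlying: zi-fubuvan-bi-ar
1. f -> v, k -> g, p -> b, s -> z, t -> d / V _ V: fires at position(s) 3: zivubuvanbiar
2. b -> p, d -> t, g -> k, v -> f, z -> s / _ #: no change
surface: zivubuvanbiar

cell MOD=ne, GRD=ki, NUM=ib:
underlying: ev-fubuvan-dod
1. f -> v, k -> g, p -> b, s -> z, t -> d / V _ V: no change
2. b -> p, d -> t, g -> k, v -> f, z -> s / _ #: fires at position(s) 12: evfubuvandot
surface: evfubuvandot


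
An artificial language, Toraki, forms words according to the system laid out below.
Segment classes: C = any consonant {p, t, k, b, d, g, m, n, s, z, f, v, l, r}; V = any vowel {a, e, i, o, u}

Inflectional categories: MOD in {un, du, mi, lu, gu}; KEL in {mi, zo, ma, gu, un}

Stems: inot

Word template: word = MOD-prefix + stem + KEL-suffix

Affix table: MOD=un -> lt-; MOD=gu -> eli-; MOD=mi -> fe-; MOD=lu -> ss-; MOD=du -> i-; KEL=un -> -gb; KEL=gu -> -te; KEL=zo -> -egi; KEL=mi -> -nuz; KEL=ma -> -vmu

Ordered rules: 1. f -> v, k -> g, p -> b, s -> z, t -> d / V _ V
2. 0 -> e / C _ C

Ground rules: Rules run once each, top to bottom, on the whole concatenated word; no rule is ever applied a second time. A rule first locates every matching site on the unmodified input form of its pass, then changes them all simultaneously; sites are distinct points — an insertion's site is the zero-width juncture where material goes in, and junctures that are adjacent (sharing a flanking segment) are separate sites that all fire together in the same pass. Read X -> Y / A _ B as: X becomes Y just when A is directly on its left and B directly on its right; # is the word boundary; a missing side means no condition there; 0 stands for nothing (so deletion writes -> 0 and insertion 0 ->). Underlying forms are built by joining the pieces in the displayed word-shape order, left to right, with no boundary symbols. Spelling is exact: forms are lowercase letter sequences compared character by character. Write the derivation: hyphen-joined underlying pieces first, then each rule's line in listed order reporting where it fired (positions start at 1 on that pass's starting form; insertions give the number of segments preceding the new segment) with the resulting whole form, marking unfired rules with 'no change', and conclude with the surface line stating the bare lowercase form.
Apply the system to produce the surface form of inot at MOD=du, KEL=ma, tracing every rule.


underlying: i-inot-vmu
1. f -> v, k -> g, p -> b, s -> z, t -> d / V _ V: no change
2. 0 -> e / C _ C: inserts after position(s) 5, 6: iinotevemu
surface: iinotevemu


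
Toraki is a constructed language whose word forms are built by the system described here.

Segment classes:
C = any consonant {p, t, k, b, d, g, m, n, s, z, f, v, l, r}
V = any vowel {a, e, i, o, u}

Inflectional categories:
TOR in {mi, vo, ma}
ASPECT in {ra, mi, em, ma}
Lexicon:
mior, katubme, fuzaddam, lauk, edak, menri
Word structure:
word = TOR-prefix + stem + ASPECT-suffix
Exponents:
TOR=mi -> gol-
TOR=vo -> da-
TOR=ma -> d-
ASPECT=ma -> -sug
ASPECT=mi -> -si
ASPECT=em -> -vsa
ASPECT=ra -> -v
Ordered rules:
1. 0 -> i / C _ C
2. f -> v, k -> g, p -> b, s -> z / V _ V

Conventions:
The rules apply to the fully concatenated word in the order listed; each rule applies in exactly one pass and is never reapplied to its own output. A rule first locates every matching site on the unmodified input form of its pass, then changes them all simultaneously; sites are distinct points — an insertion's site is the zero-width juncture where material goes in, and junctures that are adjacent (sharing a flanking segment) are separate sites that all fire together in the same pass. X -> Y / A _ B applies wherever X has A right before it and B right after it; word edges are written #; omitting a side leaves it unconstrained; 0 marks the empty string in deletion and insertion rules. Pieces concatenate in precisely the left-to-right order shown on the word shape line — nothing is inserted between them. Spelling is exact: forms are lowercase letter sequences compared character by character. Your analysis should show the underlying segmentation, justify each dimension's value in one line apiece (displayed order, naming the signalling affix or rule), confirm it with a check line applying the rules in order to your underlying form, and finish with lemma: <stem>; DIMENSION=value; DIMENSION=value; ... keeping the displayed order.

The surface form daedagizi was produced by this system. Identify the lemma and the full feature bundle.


underlying: da-edak-si
TOR=vo - signalled by the affix da-
ASPECT=mi - signalled by the affix -si
check: daedaksi -> daedakisi -> daedagizi
lemma: edak; TOR=vo; ASPECT=mi


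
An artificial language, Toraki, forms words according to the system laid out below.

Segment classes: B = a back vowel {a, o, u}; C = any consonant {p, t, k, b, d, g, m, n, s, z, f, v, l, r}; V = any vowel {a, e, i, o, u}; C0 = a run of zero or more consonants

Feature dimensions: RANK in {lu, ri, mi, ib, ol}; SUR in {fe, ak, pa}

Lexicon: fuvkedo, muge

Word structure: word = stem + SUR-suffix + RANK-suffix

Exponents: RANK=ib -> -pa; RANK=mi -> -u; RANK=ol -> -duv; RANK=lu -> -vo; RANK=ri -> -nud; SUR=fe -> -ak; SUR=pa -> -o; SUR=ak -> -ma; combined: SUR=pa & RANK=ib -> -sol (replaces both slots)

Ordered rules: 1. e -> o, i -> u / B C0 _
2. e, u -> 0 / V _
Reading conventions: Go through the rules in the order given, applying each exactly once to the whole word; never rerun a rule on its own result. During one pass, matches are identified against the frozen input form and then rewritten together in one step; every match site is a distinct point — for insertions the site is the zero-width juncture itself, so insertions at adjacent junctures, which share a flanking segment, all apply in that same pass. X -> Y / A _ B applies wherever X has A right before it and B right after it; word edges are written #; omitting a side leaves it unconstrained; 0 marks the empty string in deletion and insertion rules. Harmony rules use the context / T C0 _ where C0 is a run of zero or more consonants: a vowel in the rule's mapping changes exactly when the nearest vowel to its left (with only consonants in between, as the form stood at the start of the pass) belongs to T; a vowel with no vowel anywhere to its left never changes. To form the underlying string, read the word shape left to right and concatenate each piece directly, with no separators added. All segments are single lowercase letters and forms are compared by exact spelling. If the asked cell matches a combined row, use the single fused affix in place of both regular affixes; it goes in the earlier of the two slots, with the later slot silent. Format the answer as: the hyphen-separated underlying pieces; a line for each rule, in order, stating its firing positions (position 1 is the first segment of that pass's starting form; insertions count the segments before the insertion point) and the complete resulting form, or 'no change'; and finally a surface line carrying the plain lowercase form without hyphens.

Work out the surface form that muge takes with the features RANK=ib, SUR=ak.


underlying: muge-ma-pa
1. e -> o, i -> u / B C0 _: fires at position(s) 4: mugomapa
2. e, u -> 0 / V _: no change
surface: mugomapa


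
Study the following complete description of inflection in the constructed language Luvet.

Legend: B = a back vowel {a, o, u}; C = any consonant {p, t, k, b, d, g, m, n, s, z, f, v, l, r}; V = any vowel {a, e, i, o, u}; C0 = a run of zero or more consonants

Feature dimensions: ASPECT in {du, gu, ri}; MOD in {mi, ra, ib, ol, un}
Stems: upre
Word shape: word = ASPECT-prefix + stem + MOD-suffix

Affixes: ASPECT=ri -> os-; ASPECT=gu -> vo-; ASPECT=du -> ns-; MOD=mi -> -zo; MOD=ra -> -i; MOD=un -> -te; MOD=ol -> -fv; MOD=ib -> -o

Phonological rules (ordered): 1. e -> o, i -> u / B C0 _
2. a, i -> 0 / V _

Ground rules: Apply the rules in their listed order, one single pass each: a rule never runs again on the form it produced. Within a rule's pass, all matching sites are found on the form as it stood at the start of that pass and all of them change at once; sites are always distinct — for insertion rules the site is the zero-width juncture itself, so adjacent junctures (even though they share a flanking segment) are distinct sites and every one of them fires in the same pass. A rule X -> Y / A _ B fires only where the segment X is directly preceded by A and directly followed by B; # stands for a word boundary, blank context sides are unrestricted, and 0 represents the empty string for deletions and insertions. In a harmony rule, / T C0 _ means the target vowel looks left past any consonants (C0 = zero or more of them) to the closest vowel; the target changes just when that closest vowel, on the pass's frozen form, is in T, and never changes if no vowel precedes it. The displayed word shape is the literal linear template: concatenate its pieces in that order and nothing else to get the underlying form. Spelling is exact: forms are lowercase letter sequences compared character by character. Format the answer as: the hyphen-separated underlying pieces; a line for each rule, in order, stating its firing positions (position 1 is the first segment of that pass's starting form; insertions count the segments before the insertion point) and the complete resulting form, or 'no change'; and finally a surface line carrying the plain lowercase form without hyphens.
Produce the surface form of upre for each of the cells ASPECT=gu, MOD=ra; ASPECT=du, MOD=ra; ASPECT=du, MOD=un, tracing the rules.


cell ASPECT=gu, MOD=ra:
underlying: vo-upre-i
1. e -> o, i -> u / B C0 _: fires at position(s) 6: vouproi
2. a, i -> 0 / V _: fires at position(s) 7: voupro
surface: voupro

cell ASPECT=du, MOD=ra:
underlying: ns-upre-i
1. e -> o, i -> u / B C0 _: fires at position(s) 6: nsuproi
2. a, i -> 0 / V _: fires at position(s) 7: nsupro
surface: nsupro

cell ASPECT=du, MOD=un:
underlying: ns-upre-te
1. e -> o, i -> u / B C0 _: fires at position(s) 6: nsuprote
2. a, i -> 0 / V _: no change
surface: nsuprote


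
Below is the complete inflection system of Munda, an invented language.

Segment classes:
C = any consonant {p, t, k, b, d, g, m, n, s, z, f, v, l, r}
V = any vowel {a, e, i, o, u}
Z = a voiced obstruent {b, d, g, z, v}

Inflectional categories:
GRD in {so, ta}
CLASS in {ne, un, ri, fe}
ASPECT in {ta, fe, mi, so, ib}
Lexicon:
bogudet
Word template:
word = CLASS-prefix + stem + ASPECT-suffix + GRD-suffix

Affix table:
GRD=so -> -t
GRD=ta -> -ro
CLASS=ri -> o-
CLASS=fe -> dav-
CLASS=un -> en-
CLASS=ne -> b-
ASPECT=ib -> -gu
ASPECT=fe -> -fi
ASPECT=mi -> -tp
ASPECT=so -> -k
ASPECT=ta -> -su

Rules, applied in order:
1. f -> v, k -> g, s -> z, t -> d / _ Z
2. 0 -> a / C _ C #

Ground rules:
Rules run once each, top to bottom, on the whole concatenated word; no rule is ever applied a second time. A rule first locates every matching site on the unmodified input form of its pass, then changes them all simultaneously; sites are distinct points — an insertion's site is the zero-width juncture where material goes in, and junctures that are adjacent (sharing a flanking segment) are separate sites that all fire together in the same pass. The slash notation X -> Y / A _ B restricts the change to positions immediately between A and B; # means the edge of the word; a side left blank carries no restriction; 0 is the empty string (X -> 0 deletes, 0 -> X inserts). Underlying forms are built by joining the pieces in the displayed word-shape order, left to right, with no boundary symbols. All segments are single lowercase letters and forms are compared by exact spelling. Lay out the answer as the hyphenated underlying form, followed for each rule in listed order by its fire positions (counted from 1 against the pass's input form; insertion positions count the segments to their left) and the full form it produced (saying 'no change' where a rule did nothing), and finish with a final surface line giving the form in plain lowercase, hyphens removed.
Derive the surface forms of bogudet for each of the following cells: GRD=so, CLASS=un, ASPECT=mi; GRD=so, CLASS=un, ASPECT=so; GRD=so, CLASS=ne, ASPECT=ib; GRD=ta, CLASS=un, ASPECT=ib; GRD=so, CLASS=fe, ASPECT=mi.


cell GRD=so, CLASS=un, ASPECT=mi:
underlying: en-bogudet-tp-t
1. f -> v, k -> g, s -> z, t -> d / _ Z: no change
2. 0 -> a / C _ C #: inserts after position(s) 11: enbogudettpat
surface: enbogudettpat

cell GRD=so, CLASS=un, ASPECT=so:
underlying: en-bogudet-k-t
1. f -> v, k -> g, s -> z, t -> d / _ Z: no change
2. 0 -> a / C _ C #: inserts after position(s) 10: enbogudetkat
surface: enbogudetkat

cell GRD=so, CLASS=ne, ASPECT=ib:
underlying: b-bogudet-gu-t
1. f -> v, k -> g, s -> z, t -> d / _ Z: fires at position(s) 8: bbogudedgut
2. 0 -> a / C _ C #: no change
surface: bbogudedgut

cell GRD=ta, CLASS=un, ASPECT=ib:
underlying: en-bogudet-gu-ro
1. f -> v, k -> g, s -> z, t -> d / _ Z: fires at position(s) 9: enbogudedguro
2. 0 -> a / C _ C #: no change
surface: enbogudedguro

cell GRD=so, CLASS=fe, ASPECT=mi:
underlying: dav-bogudet-tp-t
1. f -> v, k -> g, s -> z, t -> d / _ Z: no change
2. 0 -> a / C _ C #: inserts after position(s) 12: davbogudettpat
surface: davbogudettpat


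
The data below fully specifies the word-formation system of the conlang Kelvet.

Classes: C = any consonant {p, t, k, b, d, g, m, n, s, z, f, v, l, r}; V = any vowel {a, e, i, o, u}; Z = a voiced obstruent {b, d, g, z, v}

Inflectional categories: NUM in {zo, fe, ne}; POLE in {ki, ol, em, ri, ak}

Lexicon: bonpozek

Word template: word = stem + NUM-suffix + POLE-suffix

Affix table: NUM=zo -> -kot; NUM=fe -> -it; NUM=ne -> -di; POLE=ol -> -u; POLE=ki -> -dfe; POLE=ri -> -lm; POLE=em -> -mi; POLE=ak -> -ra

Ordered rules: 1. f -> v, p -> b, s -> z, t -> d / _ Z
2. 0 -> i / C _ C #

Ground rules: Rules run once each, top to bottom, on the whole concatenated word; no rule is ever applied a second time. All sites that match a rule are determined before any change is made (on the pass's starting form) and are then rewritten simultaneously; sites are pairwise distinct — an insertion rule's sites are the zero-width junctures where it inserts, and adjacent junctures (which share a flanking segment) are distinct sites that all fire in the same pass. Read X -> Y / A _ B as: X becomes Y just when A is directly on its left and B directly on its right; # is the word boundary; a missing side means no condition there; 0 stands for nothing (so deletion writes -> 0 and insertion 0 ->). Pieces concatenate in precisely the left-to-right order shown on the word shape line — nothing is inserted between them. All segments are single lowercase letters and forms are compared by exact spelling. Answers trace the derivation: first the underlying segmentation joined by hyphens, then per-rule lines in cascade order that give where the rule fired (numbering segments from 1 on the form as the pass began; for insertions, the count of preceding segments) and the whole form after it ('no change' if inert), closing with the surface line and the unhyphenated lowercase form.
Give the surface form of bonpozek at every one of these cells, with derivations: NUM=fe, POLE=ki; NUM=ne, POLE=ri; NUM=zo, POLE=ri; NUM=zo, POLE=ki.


cell NUM=fe, POLE=ki:
underlying: bonpozek-it-dfe
1. f -> v, p -> b, s -> z, t -> d / _ Z: fires at position(s) 10: bonpozekiddfe
2. 0 -> i / C _ C #: no change
surface: bonpozekiddfe

cell NUM=ne, POLE=ri:
underlying: bonpozek-di-lm
1. f -> v, p -> b, s -> z, t -> d / _ Z: no change
2. 0 -> i / C _ C #: inserts after position(s) 11: bonpozekdilim
surface: bonpozekdilim

cell NUM=zo, POLE=ri:
underlying: bonpozek-kot-lm
1. f -> v, p -> b, s -> z, t -> d / _ Z: no change
2. 0 -> i / C _ C #: inserts after position(s) 12: bonpozekkotlim
surface: bonpozekkotlim

cell NUM=zo, POLE=ki:
underlying: bonpozek-kot-dfe
1. f -> v, p -> b, s -> z, t -> d / _ Z: fires at position(s) 11: bonpozekkoddfe
2. 0 -> i / C _ C #: no change
surface: bonpozekkoddfe


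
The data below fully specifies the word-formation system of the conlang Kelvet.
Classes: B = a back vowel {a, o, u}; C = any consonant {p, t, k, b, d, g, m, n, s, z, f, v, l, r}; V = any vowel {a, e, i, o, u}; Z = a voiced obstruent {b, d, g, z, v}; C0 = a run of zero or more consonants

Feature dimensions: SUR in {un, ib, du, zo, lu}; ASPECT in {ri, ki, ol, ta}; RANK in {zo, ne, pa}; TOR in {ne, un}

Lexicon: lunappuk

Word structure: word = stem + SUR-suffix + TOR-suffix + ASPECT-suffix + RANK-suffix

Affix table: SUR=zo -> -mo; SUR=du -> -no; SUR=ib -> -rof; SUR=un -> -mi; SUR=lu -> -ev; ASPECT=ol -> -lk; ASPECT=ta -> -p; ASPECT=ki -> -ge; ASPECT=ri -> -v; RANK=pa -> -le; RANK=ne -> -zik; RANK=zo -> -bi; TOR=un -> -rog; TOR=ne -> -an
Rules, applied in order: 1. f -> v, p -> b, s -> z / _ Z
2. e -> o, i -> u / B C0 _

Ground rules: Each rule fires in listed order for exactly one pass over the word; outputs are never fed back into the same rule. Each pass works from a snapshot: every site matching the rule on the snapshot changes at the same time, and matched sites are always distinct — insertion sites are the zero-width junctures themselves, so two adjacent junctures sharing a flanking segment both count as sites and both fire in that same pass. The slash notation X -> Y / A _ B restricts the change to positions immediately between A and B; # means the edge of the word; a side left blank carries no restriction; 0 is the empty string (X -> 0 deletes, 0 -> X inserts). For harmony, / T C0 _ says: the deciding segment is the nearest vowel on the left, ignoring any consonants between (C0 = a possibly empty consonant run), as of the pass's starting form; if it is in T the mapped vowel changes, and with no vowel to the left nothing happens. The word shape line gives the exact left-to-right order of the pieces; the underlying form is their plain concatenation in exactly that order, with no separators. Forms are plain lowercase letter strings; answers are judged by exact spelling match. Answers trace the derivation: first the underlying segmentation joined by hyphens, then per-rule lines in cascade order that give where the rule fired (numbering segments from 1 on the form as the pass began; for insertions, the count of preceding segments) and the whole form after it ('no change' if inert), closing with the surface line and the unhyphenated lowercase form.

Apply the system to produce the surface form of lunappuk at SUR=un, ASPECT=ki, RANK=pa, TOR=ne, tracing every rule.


underlying: lunappuk-mi-an-ge-le
1. f -> v, p -> b, s -> z / _ Z: no change
2. e -> o, i -> u / B C0 _: fires at position(s) 10, 14: lunappukmuangole
surface: lunappukmuangole


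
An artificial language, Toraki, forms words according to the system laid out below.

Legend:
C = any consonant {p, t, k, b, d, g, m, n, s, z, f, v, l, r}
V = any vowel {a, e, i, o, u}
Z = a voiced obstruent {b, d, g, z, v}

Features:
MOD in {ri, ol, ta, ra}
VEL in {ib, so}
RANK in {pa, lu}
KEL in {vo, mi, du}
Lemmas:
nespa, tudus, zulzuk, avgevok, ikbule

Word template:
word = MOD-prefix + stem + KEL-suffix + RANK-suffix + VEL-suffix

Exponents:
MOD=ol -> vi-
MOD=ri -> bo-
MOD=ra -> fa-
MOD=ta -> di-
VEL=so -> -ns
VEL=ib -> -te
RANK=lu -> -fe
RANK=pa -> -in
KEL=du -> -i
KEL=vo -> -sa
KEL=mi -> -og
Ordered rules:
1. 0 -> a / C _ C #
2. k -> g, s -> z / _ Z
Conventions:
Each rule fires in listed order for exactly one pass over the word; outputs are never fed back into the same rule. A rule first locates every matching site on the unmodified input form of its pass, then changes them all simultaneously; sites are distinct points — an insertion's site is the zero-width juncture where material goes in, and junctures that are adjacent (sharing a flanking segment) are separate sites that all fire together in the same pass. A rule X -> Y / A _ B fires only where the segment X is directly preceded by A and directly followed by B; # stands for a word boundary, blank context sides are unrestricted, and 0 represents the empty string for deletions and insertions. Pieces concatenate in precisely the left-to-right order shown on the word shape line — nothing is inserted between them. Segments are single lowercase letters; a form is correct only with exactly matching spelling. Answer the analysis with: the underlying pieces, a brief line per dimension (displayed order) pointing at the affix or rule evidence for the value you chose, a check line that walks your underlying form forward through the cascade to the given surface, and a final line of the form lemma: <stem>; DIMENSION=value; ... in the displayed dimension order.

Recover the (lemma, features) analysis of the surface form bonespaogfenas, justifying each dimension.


underlying: bo-nespa-og-fe-ns
MOD=ri - signalled by the affix bo-
VEL=so - signalled by the affix -ns
RANK=lu - signalled by the affix -fe
KEL=mi - signalled by the affix -og
check: bonespaogfens -> bonespaogfenas -> bonespaogfenas
lemma: nespa; MOD=ri; VEL=so; RANK=lu; KEL=mi


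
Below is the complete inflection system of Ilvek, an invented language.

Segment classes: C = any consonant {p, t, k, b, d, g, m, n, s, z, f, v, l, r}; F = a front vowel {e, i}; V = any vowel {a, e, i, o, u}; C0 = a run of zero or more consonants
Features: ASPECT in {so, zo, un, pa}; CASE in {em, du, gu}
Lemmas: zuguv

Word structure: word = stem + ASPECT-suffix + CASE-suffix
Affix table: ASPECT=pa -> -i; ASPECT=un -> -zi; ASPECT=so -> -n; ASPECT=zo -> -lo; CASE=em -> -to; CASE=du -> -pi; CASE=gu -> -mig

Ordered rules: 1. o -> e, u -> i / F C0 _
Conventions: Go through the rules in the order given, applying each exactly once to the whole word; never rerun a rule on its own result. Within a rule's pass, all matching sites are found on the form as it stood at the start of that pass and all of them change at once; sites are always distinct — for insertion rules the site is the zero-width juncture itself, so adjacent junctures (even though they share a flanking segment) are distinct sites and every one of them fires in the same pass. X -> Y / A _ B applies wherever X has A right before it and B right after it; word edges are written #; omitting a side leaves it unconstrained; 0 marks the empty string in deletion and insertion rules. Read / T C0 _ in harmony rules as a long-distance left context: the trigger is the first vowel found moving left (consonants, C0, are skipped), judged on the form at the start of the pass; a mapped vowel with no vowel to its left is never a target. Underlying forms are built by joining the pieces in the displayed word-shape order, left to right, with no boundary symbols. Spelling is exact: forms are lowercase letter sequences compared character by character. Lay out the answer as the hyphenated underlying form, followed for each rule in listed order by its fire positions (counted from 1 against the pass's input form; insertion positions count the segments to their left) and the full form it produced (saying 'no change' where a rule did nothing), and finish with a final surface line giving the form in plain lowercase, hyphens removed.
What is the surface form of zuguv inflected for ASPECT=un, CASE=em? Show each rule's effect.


underlying: zuguv-zi-to
1. o -> e, u -> i / F C0 _: fires at position(s) 9: zuguvzite
surface: zuguvzite


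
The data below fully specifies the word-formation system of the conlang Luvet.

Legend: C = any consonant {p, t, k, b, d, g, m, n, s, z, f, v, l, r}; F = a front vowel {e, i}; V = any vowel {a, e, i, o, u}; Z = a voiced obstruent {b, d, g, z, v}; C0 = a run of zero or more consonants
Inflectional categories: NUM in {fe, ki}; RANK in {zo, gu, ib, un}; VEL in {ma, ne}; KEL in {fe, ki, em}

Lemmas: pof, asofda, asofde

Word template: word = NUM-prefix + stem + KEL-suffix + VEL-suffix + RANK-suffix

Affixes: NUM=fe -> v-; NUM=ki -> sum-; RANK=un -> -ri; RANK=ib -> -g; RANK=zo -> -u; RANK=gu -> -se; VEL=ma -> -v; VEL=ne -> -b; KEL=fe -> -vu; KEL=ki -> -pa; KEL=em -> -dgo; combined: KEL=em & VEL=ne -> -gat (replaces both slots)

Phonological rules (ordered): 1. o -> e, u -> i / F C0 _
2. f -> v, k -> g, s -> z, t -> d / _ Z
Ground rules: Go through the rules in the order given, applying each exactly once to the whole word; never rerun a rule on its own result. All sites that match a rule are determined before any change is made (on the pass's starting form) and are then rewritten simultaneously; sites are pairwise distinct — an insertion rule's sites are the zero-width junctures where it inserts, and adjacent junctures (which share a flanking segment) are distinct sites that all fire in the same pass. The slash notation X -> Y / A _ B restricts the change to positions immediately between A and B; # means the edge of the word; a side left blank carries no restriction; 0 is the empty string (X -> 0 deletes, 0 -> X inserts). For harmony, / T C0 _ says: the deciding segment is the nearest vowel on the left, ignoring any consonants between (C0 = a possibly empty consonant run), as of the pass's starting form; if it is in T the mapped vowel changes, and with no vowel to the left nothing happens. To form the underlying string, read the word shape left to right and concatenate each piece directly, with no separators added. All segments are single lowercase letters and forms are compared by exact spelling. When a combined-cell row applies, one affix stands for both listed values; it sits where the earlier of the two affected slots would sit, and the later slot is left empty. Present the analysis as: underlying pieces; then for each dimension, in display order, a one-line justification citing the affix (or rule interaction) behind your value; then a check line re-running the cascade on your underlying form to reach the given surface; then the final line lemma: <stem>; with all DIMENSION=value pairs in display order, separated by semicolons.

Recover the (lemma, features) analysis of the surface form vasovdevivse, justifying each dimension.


underlying: v-asofde-vu-v-se
NUM=fe - signalled by the affix v-
RANK=gu - signalled by the affix -se
VEL=ma - signalled by the affix -v
KEL=fe - signalled by the affix -vu
check: vasofdevuvse -> vasofdevivse -> vasovdevivse
lemma: asofde; NUM=fe; RANK=gu; VEL=ma; KEL=fe
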